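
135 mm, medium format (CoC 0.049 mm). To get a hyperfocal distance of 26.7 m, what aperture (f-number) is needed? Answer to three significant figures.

f/14

Rearrange H = f²/(N·c) + f for N: N = f² / ((H − f)·c).
N = 135² / ((26700 − 135) × 0.049) = 18225 / 1302 ≈ 14.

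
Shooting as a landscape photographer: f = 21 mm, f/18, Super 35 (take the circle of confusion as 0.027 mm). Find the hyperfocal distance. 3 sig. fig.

0.928 m

Hyperfocal distance H = f²/(N·c) + f = 21²/(18 × 0.027) + 21 = 441/0.486 + 21 ≈ 928.4 mm ≈ 0.928 m.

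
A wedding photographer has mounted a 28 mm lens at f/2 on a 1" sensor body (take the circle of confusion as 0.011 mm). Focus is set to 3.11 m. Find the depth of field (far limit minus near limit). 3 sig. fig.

Hyperfocal distance H = f²/(N·c) + f = 28²/(2 × 0.011) + 28 = 784/0.022 + 28 ≈ 35664.4 mm ≈ 35.66 m.
Near limit Dn = s·(H − f)/(H + s − 2f) = 3110 × (35664.4 − 28) / (35664.4 + 3110 − 2 × 28) = 3110 × 35636.4 / 38718.4 ≈ 2862.44 mm.
Far limit Df = s·(H − f)/(H − s) = 3110 × (35664.4 − 28) / (35664.4 − 3110) = 3110 × 35636.4 / 32554.4 ≈ 3404.43 mm.
Depth of field = Df − Dn = 3404.43 − 2862.44 ≈ 541.99 mm ≈ 0.542 m.

0.542 m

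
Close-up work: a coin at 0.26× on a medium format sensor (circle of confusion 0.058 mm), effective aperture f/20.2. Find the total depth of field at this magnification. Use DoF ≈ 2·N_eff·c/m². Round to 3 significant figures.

At magnification m, DoF ≈ 2·N_eff·c/m² = 2 × 20.2 × 0.058 / 0.26² = 2.343 / 0.0676 ≈ 34.7 mm.

34.7 mm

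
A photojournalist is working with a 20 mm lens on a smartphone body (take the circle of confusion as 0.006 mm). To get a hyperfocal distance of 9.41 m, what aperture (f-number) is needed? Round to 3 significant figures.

f/7.10

Rearrange H = f²/(N·c) + f for N: N = f² / ((H − f)·c).
N = 20² / ((9410 − 20) × 0.006) = 400 / 56.34 ≈ 7.10.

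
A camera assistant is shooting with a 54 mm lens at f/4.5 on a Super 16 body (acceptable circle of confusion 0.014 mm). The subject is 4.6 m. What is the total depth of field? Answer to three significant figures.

0.912 m

Hyperfocal distance H = f²/(N·c) + f = 54²/(4.5 × 0.014) + 54 = 2916/0.063 + 54 ≈ 46339.7 mm ≈ 46.34 m.
Near limit Dn = s·(H − f)/(H + s − 2f) = 4600 × (46339.7 − 54) / (46339.7 + 4600 − 2 × 54) = 4600 × 46285.7 / 50831.7 ≈ 4188.61 mm.
Far limit Df = s·(H − f)/(H − s) = 4600 × (46339.7 − 54) / (46339.7 − 4600) = 4600 × 46285.7 / 41739.7 ≈ 5101.00 mm.
Depth of field = Df − Dn = 5101.00 − 4188.61 ≈ 912.39 mm ≈ 0.912 m.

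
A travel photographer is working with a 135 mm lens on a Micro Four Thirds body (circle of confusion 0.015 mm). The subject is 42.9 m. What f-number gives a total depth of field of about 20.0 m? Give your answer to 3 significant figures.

Write h = H − f = f²/(N·c). The thin-lens limits are Dn = s·h/(h + (s−f)) and Df = s·h/(h − (s−f)), so DoF = Df − Dn = 2·s·(s−f)·h / (h² − (s−f)²).
That is a quadratic in h: DoF·h² − 2·s·(s−f)·h − DoF·(s−f)² = 0 ⇒ h = (s−f)·(s + √(s² + DoF²)) / DoF = 42765 × (42900 + √(42900² + 20000²)) / 20000 = 42765 × (42900 + 47333.0) / 20000 ≈ 192941 mm.
Then N = f²/(c·h) = 135² / (0.015 × 192941) = 18225 / 2894.1 ≈ 6.30.

f/6.30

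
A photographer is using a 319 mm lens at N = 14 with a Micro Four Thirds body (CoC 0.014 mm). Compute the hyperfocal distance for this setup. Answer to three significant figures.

Hyperfocal distance H = f²/(N·c) + f = 319²/(14 × 0.014) + 319 = 101761/0.196 + 319 ≈ 519507.8 mm ≈ 520 m.

520 m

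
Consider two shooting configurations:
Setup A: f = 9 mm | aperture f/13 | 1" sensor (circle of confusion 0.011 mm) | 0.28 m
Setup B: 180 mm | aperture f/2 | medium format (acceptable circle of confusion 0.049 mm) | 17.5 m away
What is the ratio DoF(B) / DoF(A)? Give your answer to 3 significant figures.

Setup A: H = 9²/(13×0.011) + 9 ≈ 575.4 mm; DoF = Df − Dn = 536.84 − 189.39 ≈ 347.45 mm.
Setup B: H = 180²/(2×0.049) + 180 ≈ 330792.2 mm; DoF = Df − Dn = 18467.5 − 16628.9 ≈ 1838.6 mm.
Ratio = 1838.6 / 347.45 ≈ 5.29.

5.29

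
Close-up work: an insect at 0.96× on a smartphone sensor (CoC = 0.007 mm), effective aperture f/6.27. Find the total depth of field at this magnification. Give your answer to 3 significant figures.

At magnification m, DoF ≈ 2·N_eff·c/m² = 2 × 6.27 × 0.007 / 0.96² = 0.08778 / 0.9216 ≈ 0.0952 mm.

0.0952 mm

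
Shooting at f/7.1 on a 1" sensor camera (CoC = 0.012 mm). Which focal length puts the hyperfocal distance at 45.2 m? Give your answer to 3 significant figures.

From H = f²/(N·c) + f, with f ≪ H: f ≈ √(H·N·c) = √(45200 × 7.1 × 0.012) = √3851.0 ≈ 62.06 mm.
Exact: f² + N·c·f − N·c·H = 0 ⇒ f = (−N·c + √((N·c)² + 4·N·c·H))/2 = (−0.0852 + √15404)/2 ≈ 62.014 mm ≈ 62.0 mm.

62.0 mm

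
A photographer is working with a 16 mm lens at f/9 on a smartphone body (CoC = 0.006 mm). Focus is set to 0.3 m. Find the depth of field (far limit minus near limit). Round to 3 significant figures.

36.1 mm

Hyperfocal distance H = f²/(N·c) + f = 16²/(9 × 0.006) + 16 = 256/0.054 + 16 ≈ 4756.7 mm ≈ 4.757 m.
Near limit Dn = s·(H − f)/(H + s − 2f) = 300 × (4756.7 − 16) / (4756.7 + 300 − 2 × 16) = 300 × 4740.7 / 5024.7 ≈ 283.044 mm.
Far limit Df = s·(H − f)/(H − s) = 300 × (4756.7 − 16) / (4756.7 − 300) = 300 × 4740.7 / 4456.7 ≈ 319.117 mm.
Depth of field = Df − Dn = 319.117 − 283.044 ≈ 36.073 mm.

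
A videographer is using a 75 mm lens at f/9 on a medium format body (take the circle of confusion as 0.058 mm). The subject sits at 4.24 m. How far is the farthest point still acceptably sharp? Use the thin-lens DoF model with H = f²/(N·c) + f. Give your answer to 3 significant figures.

Hyperfocal distance H = f²/(N·c) + f = 75²/(9 × 0.058) + 75 = 5625/0.522 + 75 ≈ 10850.9 mm ≈ 10.85 m.
Far limit Df = s·(H − f)/(H − s) = 4240 × (10850.9 − 75) / (10850.9 − 4240) = 4240 × 10775.9 / 6610.9 ≈ 6911.3 mm ≈ 6.91 m.

6.91 m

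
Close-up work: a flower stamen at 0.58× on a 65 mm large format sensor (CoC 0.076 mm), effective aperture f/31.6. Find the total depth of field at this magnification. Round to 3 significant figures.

14.3 mm

At magnification m, DoF ≈ 2·N_eff·c/m² = 2 × 31.6 × 0.076 / 0.58² = 4.803 / 0.3364 ≈ 14.3 mm.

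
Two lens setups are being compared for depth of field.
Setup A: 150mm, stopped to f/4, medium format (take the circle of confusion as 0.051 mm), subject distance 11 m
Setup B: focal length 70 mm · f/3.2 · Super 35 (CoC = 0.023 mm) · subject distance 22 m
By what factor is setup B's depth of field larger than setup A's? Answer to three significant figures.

7.44

Setup A: H = 150²/(4×0.051) + 150 ≈ 110444.1 mm; DoF = Df − Dn = 12200.2 − 10014.8 ≈ 2185.4 mm.
Setup B: H = 70²/(3.2×0.023) + 70 ≈ 66646.1 mm; DoF = Df − Dn = 32806 − 16549 ≈ 16257 mm.
Ratio = 16257 / 2185.4 ≈ 7.44.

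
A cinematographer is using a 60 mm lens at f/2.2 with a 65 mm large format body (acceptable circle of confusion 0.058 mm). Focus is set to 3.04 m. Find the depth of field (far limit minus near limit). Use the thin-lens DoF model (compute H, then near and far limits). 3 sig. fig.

Hyperfocal distance H = f²/(N·c) + f = 60²/(2.2 × 0.058) + 60 = 3600/0.1276 + 60 ≈ 28273.2 mm ≈ 28.27 m.
Near limit Dn = s·(H − f)/(H + s − 2f) = 3040 × (28273.2 − 60) / (28273.2 + 3040 − 2 × 60) = 3040 × 28213.2 / 31193.2 ≈ 2749.58 mm.
Far limit Df = s·(H − f)/(H − s) = 3040 × (28273.2 − 60) / (28273.2 − 3040) = 3040 × 28213.2 / 25233.2 ≈ 3399.02 mm.
Depth of field = Df − Dn = 3399.02 − 2749.58 ≈ 649.44 mm ≈ 0.649 m.

0.649 m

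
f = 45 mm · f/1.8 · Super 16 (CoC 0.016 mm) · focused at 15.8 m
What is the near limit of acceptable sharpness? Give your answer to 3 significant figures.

Hyperfocal distance H = f²/(N·c) + f = 45²/(1.8 × 0.016) + 45 = 2025/0.0288 + 45 ≈ 70357.5 mm ≈ 70.36 m.
Near limit Dn = s·(H − f)/(H + s − 2f) = 15800 × (70357.5 − 45) / (70357.5 + 15800 − 2 × 45) = 15800 × 70312.5 / 86067.5 ≈ 12908 mm ≈ 12.9 m.

12.9 m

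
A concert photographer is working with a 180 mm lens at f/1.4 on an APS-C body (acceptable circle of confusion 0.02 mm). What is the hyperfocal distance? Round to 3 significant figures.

1160 m

Hyperfocal distance H = f²/(N·c) + f = 180²/(1.4 × 0.02) + 180 = 32400/0.028 + 180 ≈ 1157322.9 mm ≈ 1160 m.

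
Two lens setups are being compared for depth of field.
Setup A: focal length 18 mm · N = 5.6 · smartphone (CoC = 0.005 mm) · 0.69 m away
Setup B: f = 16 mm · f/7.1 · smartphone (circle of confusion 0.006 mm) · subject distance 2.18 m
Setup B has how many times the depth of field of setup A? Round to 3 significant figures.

Setup A: H = 18²/(5.6×0.005) + 18 ≈ 11589.4 mm; DoF = Df − Dn = 732.542 − 652.128 ≈ 80.414 mm.
Setup B: H = 16²/(7.1×0.006) + 16 ≈ 6025.4 mm; DoF = Df − Dn = 3406.8 − 1602.8 ≈ 1804.0 mm.
Ratio = 1804.0 / 80.414 ≈ 22.4.

22.4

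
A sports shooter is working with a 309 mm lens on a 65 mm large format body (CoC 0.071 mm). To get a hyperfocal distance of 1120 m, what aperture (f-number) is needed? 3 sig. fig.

Rearrange H = f²/(N·c) + f for N: N = f² / ((H − f)·c).
N = 309² / ((1120000 − 309) × 0.071) = 95481 / 79498 ≈ 1.20.

f/1.20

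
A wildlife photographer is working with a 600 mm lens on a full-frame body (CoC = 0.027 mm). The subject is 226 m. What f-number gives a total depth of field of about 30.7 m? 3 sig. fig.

f/4

Write h = H − f = f²/(N·c). The thin-lens limits are Dn = s·h/(h + (s−f)) and Df = s·h/(h − (s−f)), so DoF = Df − Dn = 2·s·(s−f)·h / (h² − (s−f)²).
That is a quadratic in h: DoF·h² − 2·s·(s−f)·h − DoF·(s−f)² = 0 ⇒ h = (s−f)·(s + √(s² + DoF²)) / DoF = 225400 × (226000 + √(226000² + 30700²)) / 30700 = 225400 × (226000 + 228076) / 30700 ≈ 3333832 mm.
Then N = f²/(c·h) = 600² / (0.027 × 3333832) = 360000 / 90013 ≈ 4.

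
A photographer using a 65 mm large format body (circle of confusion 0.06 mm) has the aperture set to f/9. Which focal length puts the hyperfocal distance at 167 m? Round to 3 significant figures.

From H = f²/(N·c) + f, with f ≪ H: f ≈ √(H·N·c) = √(167000 × 9 × 0.06) = √90180 ≈ 300.3 mm.
The +f correction barely moves this — solving exactly, f² + N·c·f − N·c·H = 0 ⇒ f = (−N·c + √((N·c)² + 4·N·c·H))/2 = (−0.54 + √360720)/2 ≈ 300.03 mm, so f ≈ 300 mm.

300 mm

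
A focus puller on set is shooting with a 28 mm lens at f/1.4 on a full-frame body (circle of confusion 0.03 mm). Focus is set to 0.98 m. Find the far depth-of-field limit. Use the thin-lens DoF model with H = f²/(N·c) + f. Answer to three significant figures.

Hyperfocal distance H = f²/(N·c) + f = 28²/(1.4 × 0.03) + 28 = 784/0.042 + 28 ≈ 18694.7 mm ≈ 18.69 m.
Far limit Df = s·(H − f)/(H − s) = 980 × (18694.7 − 28) / (18694.7 − 980) = 980 × 18666.7 / 17714.7 ≈ 1032.7 mm ≈ 1.03 m.

1.03 m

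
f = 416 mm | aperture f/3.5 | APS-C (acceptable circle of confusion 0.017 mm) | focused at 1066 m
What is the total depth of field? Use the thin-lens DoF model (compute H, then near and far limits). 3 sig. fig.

902 m

Hyperfocal distance H = f²/(N·c) + f = 416²/(3.5 × 0.017) + 416 = 173056/0.0595 + 416 ≈ 2908920.2 mm ≈ 2909 m.
Near limit Dn = s·(H − f)/(H + s − 2f) = 1066000 × (2908920.2 − 416) / (2908920.2 + 1066000 − 2 × 416) = 1066000 × 2908504.2 / 3974088.2 ≈ 780170 mm.
Far limit Df = s·(H − f)/(H − s) = 1066000 × (2908920.2 − 416) / (2908920.2 − 1066000) = 1066000 × 2908504.2 / 1842920.2 ≈ 1682366 mm.
Depth of field = Df − Dn = 1682366 − 780170 ≈ 902196 mm ≈ 902 m.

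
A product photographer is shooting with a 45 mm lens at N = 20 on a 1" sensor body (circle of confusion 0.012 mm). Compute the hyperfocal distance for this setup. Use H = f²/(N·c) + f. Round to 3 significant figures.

Hyperfocal distance H = f²/(N·c) + f = 45²/(20 × 0.012) + 45 = 2025/0.24 + 45 ≈ 8482.5 mm ≈ 8.48 m.

8.48 m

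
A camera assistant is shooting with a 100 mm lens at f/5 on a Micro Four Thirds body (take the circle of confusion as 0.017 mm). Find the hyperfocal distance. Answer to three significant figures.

118 m

Hyperfocal distance H = f²/(N·c) + f = 100²/(5 × 0.017) + 100 = 10000/0.085 + 100 ≈ 117747.1 mm ≈ 118 m.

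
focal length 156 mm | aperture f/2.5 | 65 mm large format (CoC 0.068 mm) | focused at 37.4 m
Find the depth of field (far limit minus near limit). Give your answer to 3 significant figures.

20.9 m

Hyperfocal distance H = f²/(N·c) + f = 156²/(2.5 × 0.068) + 156 = 24336/0.17 + 156 ≈ 143308.9 mm ≈ 143.3 m.
Near limit Dn = s·(H − f)/(H + s − 2f) = 37400 × (143308.9 − 156) / (143308.9 + 37400 − 2 × 156) = 37400 × 143152.9 / 180396.9 ≈ 29679 mm.
Far limit Df = s·(H − f)/(H − s) = 37400 × (143308.9 − 156) / (143308.9 − 37400) = 37400 × 143152.9 / 105908.9 ≈ 50552 mm.
Depth of field = Df − Dn = 50552 − 29679 ≈ 20873 mm ≈ 20.9 m.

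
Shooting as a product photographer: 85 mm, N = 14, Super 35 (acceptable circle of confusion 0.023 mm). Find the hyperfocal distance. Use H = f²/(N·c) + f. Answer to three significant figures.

22.5 m

Hyperfocal distance H = f²/(N·c) + f = 85²/(14 × 0.023) + 85 = 7225/0.322 + 85 ≈ 22522.9 mm ≈ 22.5 m.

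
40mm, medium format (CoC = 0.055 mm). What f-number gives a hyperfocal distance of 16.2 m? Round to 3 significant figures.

f/1.80

Rearrange H = f²/(N·c) + f for N: N = f² / ((H − f)·c).
N = 40² / ((16200 − 40) × 0.055) = 1600 / 888.8 ≈ 1.80.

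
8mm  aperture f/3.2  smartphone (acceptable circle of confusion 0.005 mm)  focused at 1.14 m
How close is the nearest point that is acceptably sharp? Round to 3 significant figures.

Hyperfocal distance H = f²/(N·c) + f = 8²/(3.2 × 0.005) + 8 = 64/0.016 + 8 ≈ 4008.0 mm ≈ 4.008 m.
Near limit Dn = s·(H − f)/(H + s − 2f) = 1140 × (4008.0 − 8) / (4008.0 + 1140 − 2 × 8) = 1140 × 4000.0 / 5132.0 ≈ 888.54 mm ≈ 0.889 m.

0.889 m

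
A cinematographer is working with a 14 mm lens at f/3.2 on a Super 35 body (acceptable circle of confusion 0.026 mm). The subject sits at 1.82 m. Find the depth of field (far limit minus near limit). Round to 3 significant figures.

6.77 m

Hyperfocal distance H = f²/(N·c) + f = 14²/(3.2 × 0.026) + 14 = 196/0.0832 + 14 ≈ 2369.8 mm ≈ 2.370 m.
Near limit Dn = s·(H − f)/(H + s − 2f) = 1820 × (2369.8 − 14) / (2369.8 + 1820 − 2 × 14) = 1820 × 2355.8 / 4161.8 ≈ 1030.2 mm.
Far limit Df = s·(H − f)/(H − s) = 1820 × (2369.8 − 14) / (2369.8 − 1820) = 1820 × 2355.8 / 549.8 ≈ 7798.7 mm.
Depth of field = Df − Dn = 7798.7 − 1030.2 ≈ 6768.5 mm ≈ 6.77 m.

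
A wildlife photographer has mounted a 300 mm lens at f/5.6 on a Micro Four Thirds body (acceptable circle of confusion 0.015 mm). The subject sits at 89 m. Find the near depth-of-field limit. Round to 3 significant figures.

Hyperfocal distance H = f²/(N·c) + f = 300²/(5.6 × 0.015) + 300 = 90000/0.084 + 300 ≈ 1071728.6 mm ≈ 1072 m.
Near limit Dn = s·(H − f)/(H + s − 2f) = 89000 × (1071728.6 − 300) / (1071728.6 + 89000 − 2 × 300) = 89000 × 1071428.6 / 1160128.6 ≈ 82195 mm ≈ 82.2 m.

82.2 m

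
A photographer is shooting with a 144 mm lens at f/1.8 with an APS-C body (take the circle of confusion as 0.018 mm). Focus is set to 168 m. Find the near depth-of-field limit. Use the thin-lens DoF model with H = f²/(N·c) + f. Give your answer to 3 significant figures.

Hyperfocal distance H = f²/(N·c) + f = 144²/(1.8 × 0.018) + 144 = 20736/0.0324 + 144 ≈ 640144.0 mm ≈ 640.1 m.
Near limit Dn = s·(H − f)/(H + s − 2f) = 168000 × (640144.0 − 144) / (640144.0 + 168000 − 2 × 144) = 168000 × 640000.0 / 807856.0 ≈ 133093 mm ≈ 133 m.

133 m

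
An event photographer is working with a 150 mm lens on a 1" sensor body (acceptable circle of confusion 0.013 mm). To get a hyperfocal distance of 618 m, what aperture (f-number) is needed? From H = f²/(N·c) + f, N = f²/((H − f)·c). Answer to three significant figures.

Rearrange H = f²/(N·c) + f for N: N = f² / ((H − f)·c).
N = 150² / ((618000 − 150) × 0.013) = 22500 / 8032 ≈ 2.80.

f/2.80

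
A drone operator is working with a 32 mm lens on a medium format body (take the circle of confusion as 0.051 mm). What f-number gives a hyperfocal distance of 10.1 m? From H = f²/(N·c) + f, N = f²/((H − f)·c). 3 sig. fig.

f/1.99

Rearrange H = f²/(N·c) + f for N: N = f² / ((H − f)·c).
N = 32² / ((10100 − 32) × 0.051) = 1024 / 513.5 ≈ 1.99.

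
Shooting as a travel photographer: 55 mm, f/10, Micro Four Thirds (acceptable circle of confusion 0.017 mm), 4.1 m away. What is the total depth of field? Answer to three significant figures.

1.97 m

Hyperfocal distance H = f²/(N·c) + f = 55²/(10 × 0.017) + 55 = 3025/0.17 + 55 ≈ 17849.1 mm ≈ 17.85 m.
Near limit Dn = s·(H − f)/(H + s − 2f) = 4100 × (17849.1 − 55) / (17849.1 + 4100 − 2 × 55) = 4100 × 17794.1 / 21839.1 ≈ 3340.6 mm.
Far limit Df = s·(H − f)/(H − s) = 4100 × (17849.1 − 55) / (17849.1 − 4100) = 4100 × 17794.1 / 13749.1 ≈ 5306.2 mm.
Depth of field = Df − Dn = 5306.2 − 3340.6 ≈ 1965.6 mm ≈ 1.97 m.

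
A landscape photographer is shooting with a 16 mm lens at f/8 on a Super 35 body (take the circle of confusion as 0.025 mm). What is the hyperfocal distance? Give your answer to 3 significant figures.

Hyperfocal distance H = f²/(N·c) + f = 16²/(8 × 0.025) + 16 = 256/0.2 + 16 ≈ 1296.0 mm ≈ 1.30 m.

1.30 m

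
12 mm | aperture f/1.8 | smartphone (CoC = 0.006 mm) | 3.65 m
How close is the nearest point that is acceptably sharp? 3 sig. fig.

2.87 m

Hyperfocal distance H = f²/(N·c) + f = 12²/(1.8 × 0.006) + 12 = 144/0.0108 + 12 ≈ 13345.3 mm ≈ 13.35 m.
Near limit Dn = s·(H − f)/(H + s − 2f) = 3650 × (13345.3 − 12) / (13345.3 + 3650 − 2 × 12) = 3650 × 13333.3 / 16971.3 ≈ 2867.6 mm ≈ 2.87 m.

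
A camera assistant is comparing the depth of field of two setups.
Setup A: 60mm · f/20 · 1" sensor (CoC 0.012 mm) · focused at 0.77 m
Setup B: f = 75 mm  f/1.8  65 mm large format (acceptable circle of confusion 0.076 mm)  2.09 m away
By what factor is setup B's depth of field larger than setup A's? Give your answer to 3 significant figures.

2.81

Setup A: H = 60²/(20×0.012) + 60 ≈ 15060.0 mm; DoF = Df − Dn = 808.258 − 735.201 ≈ 73.057 mm.
Setup B: H = 75²/(1.8×0.076) + 75 ≈ 41193.4 mm; DoF = Df − Dn = 2197.70 − 1992.36 ≈ 205.34 mm.
Ratio = 205.34 / 73.057 ≈ 2.81.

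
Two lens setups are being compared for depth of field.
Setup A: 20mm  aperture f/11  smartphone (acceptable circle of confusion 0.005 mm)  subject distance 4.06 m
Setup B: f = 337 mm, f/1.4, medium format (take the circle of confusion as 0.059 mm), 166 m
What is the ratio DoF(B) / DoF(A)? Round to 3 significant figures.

Setup A: H = 20²/(11×0.005) + 20 ≈ 7292.7 mm; DoF = Df − Dn = 9133.9 − 2610.1 ≈ 6523.8 mm.
Setup B: H = 337²/(1.4×0.059) + 337 ≈ 1375264.4 mm; DoF = Df − Dn = 188741 − 148150 ≈ 40591 mm.
Ratio = 40591 / 6523.8 ≈ 6.22.

6.22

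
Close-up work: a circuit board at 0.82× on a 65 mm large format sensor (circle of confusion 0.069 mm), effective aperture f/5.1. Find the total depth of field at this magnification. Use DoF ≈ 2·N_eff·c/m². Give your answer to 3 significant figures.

1.05 mm

At magnification m, DoF ≈ 2·N_eff·c/m² = 2 × 5.1 × 0.069 / 0.82² = 0.7038 / 0.6724 ≈ 1.05 mm.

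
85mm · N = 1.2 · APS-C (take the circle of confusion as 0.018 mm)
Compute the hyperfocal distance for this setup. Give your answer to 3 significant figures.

Hyperfocal distance H = f²/(N·c) + f = 85²/(1.2 × 0.018) + 85 = 7225/0.0216 + 85 ≈ 334575.7 mm ≈ 335 m.

335 m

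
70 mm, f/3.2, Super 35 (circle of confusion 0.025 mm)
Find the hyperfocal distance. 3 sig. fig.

61.3 m

Hyperfocal distance H = f²/(N·c) + f = 70²/(3.2 × 0.025) + 70 = 4900/0.08 + 70 ≈ 61320.0 mm ≈ 61.3 m.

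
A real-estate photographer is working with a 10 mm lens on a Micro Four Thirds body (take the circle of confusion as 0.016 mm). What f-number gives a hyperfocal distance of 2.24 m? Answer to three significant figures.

Rearrange H = f²/(N·c) + f for N: N = f² / ((H − f)·c).
N = 10² / ((2240 − 10) × 0.016) = 100 / 35.68 ≈ 2.80.

f/2.80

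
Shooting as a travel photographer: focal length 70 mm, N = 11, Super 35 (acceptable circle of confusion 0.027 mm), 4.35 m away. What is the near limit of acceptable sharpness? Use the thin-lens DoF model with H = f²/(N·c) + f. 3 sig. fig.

3.45 m

Hyperfocal distance H = f²/(N·c) + f = 70²/(11 × 0.027) + 70 = 4900/0.297 + 70 ≈ 16568.3 mm ≈ 16.57 m.
Near limit Dn = s·(H − f)/(H + s − 2f) = 4350 × (16568.3 − 70) / (16568.3 + 4350 − 2 × 70) = 4350 × 16498.3 / 20778.3 ≈ 3454.0 mm ≈ 3.45 m.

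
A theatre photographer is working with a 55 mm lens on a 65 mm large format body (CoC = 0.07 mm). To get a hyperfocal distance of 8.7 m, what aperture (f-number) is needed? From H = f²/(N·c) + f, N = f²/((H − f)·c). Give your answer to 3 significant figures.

f/5

Rearrange H = f²/(N·c) + f for N: N = f² / ((H − f)·c).
N = 55² / ((8700 − 55) × 0.07) = 3025 / 605.2 ≈ 5.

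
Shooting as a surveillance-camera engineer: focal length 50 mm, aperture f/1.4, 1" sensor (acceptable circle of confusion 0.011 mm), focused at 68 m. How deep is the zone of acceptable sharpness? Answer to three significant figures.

69.0 m

Hyperfocal distance H = f²/(N·c) + f = 50²/(1.4 × 0.011) + 50 = 2500/0.0154 + 50 ≈ 162387.7 mm ≈ 162.4 m.
Near limit Dn = s·(H − f)/(H + s − 2f) = 68000 × (162387.7 − 50) / (162387.7 + 68000 − 2 × 50) = 68000 × 162337.7 / 230287.7 ≈ 47936 mm.
Far limit Df = s·(H − f)/(H − s) = 68000 × (162387.7 − 50) / (162387.7 − 68000) = 68000 × 162337.7 / 94387.7 ≈ 116953 mm.
Depth of field = Df − Dn = 116953 − 47936 ≈ 69017 mm ≈ 69.0 m.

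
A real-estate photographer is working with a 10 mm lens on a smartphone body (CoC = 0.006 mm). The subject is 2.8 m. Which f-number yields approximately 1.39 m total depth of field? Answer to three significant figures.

f/1.40

Write h = H − f = f²/(N·c). The thin-lens limits are Dn = s·h/(h + (s−f)) and Df = s·h/(h − (s−f)), so DoF = Df − Dn = 2·s·(s−f)·h / (h² − (s−f)²).
That is a quadratic in h: DoF·h² − 2·s·(s−f)·h − DoF·(s−f)² = 0 ⇒ h = (s−f)·(s + √(s² + DoF²)) / DoF = 2790 × (2800 + √(2800² + 1390²)) / 1390 = 2790 × (2800 + 3126.04) / 1390 ≈ 11895 mm.
Then N = f²/(c·h) = 10² / (0.006 × 11895) = 100 / 71.368 ≈ 1.40.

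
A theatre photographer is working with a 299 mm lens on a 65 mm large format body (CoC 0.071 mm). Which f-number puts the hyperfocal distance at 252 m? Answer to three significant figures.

f/5

Rearrange H = f²/(N·c) + f for N: N = f² / ((H − f)·c).
N = 299² / ((252000 − 299) × 0.071) = 89401 / 17871 ≈ 5.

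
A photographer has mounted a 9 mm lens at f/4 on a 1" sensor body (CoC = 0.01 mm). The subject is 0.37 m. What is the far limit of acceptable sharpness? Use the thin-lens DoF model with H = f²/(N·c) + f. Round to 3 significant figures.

450 mm

Hyperfocal distance H = f²/(N·c) + f = 9²/(4 × 0.01) + 9 = 81/0.04 + 9 ≈ 2034.0 mm ≈ 2.034 m.
Far limit Df = s·(H − f)/(H − s) = 370 × (2034.0 − 9) / (2034.0 − 370) = 370 × 2025.0 / 1664.0 ≈ 450.27 mm.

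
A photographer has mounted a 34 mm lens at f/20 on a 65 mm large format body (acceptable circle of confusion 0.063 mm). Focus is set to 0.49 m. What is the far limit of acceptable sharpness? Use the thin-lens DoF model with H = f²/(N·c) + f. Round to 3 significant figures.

0.974 m

Hyperfocal distance H = f²/(N·c) + f = 34²/(20 × 0.063) + 34 = 1156/1.26 + 34 ≈ 951.5 mm ≈ 0.951 m.
Far limit Df = s·(H − f)/(H − s) = 490 × (951.5 − 34) / (951.5 − 490) = 490 × 917.5 / 461.5 ≈ 974.20 mm ≈ 0.974 m.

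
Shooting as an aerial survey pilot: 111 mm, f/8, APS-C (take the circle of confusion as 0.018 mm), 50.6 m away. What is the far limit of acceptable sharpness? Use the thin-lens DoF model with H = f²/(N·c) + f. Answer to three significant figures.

Hyperfocal distance H = f²/(N·c) + f = 111²/(8 × 0.018) + 111 = 12321/0.144 + 111 ≈ 85673.5 mm ≈ 85.67 m.
Far limit Df = s·(H − f)/(H − s) = 50600 × (85673.5 − 111) / (85673.5 − 50600) = 50600 × 85562.5 / 35073.5 ≈ 123440 mm ≈ 123 m.

123 m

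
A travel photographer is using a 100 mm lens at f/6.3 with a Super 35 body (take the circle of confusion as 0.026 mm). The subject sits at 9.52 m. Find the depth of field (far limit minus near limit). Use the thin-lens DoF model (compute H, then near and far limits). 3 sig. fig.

3.01 m

Hyperfocal distance H = f²/(N·c) + f = 100²/(6.3 × 0.026) + 100 = 10000/0.1638 + 100 ≈ 61150.1 mm ≈ 61.15 m.
Near limit Dn = s·(H − f)/(H + s − 2f) = 9520 × (61150.1 − 100) / (61150.1 + 9520 − 2 × 100) = 9520 × 61050.1 / 70470.1 ≈ 8247.4 mm.
Far limit Df = s·(H − f)/(H − s) = 9520 × (61150.1 − 100) / (61150.1 − 9520) = 9520 × 61050.1 / 51630.1 ≈ 11256.9 mm.
Depth of field = Df − Dn = 11256.9 − 8247.4 ≈ 3009.5 mm ≈ 3.01 m.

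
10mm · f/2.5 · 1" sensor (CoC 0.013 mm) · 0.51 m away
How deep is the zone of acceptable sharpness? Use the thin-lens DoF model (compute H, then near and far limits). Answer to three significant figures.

Hyperfocal distance H = f²/(N·c) + f = 10²/(2.5 × 0.013) + 10 = 100/0.0325 + 10 ≈ 3086.9 mm ≈ 3.087 m.
Near limit Dn = s·(H − f)/(H + s − 2f) = 510 × (3086.9 − 10) / (3086.9 + 510 − 2 × 10) = 510 × 3076.9 / 3576.9 ≈ 438.71 mm.
Far limit Df = s·(H − f)/(H − s) = 510 × (3086.9 − 10) / (3086.9 − 510) = 510 × 3076.9 / 2576.9 ≈ 608.96 mm.
Depth of field = Df − Dn = 608.96 − 438.71 ≈ 170.25 mm.

170 mm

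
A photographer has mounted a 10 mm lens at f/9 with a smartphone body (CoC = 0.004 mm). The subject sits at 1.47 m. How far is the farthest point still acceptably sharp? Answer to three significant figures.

Hyperfocal distance H = f²/(N·c) + f = 10²/(9 × 0.004) + 10 = 100/0.036 + 10 ≈ 2787.8 mm ≈ 2.788 m.
Far limit Df = s·(H − f)/(H − s) = 1470 × (2787.8 − 10) / (2787.8 − 1470) = 1470 × 2777.8 / 1317.8 ≈ 3098.7 mm ≈ 3.10 m.

3.10 m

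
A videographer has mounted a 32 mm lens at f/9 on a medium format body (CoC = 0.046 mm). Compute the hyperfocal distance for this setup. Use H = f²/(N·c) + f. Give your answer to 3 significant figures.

2.51 m

Hyperfocal distance H = f²/(N·c) + f = 32²/(9 × 0.046) + 32 = 1024/0.414 + 32 ≈ 2505.4 mm ≈ 2.51 m.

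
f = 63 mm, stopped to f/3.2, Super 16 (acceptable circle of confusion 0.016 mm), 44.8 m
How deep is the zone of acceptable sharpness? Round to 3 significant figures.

Hyperfocal distance H = f²/(N·c) + f = 63²/(3.2 × 0.016) + 63 = 3969/0.0512 + 63 ≈ 77582.5 mm ≈ 77.58 m.
Near limit Dn = s·(H − f)/(H + s − 2f) = 44800 × (77582.5 − 63) / (77582.5 + 44800 − 2 × 63) = 44800 × 77519.5 / 122256.5 ≈ 28406 mm.
Far limit Df = s·(H − f)/(H − s) = 44800 × (77582.5 − 63) / (77582.5 − 44800) = 44800 × 77519.5 / 32782.5 ≈ 105937 mm.
Depth of field = Df − Dn = 105937 − 28406 ≈ 77531 mm ≈ 77.5 m.

77.5 m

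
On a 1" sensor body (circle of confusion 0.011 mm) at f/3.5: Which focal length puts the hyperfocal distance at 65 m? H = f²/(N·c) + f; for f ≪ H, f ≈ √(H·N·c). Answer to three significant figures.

50.0 mm

From H = f²/(N·c) + f, with f ≪ H: f ≈ √(H·N·c) = √(65000 × 3.5 × 0.011) = √2502.5 ≈ 50.02 mm.
The +f correction barely moves this — solving exactly, f² + N·c·f − N·c·H = 0 ⇒ f = (−N·c + √((N·c)² + 4·N·c·H))/2 = (−0.0385 + √10010)/2 ≈ 50.006 mm, so f ≈ 50.0 mm.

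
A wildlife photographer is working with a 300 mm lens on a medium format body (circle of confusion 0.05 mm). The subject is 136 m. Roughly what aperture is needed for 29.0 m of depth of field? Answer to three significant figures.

f/1.40

Write h = H − f = f²/(N·c). The thin-lens limits are Dn = s·h/(h + (s−f)) and Df = s·h/(h − (s−f)), so DoF = Df − Dn = 2·s·(s−f)·h / (h² − (s−f)²).
That is a quadratic in h: DoF·h² − 2·s·(s−f)·h − DoF·(s−f)² = 0 ⇒ h = (s−f)·(s + √(s² + DoF²)) / DoF = 135700 × (136000 + √(136000² + 29000²)) / 29000 = 135700 × (136000 + 139058) / 29000 ≈ 1287080 mm.
Then N = f²/(c·h) = 300² / (0.05 × 1287080) = 90000 / 64354 ≈ 1.40.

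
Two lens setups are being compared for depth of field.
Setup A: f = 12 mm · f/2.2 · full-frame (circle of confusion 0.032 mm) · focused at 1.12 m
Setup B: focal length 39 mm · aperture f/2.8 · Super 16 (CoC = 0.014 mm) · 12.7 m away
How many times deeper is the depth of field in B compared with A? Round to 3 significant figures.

Setup A: H = 12²/(2.2×0.032) + 12 ≈ 2057.5 mm; DoF = Df − Dn = 2443.8 − 726.5 ≈ 1717.3 mm.
Setup B: H = 39²/(2.8×0.014) + 39 ≈ 38840.0 mm; DoF = Df − Dn = 18851.3 − 9575.5 ≈ 9275.8 mm.
Ratio = 9275.8 / 1717.3 ≈ 5.40.

5.40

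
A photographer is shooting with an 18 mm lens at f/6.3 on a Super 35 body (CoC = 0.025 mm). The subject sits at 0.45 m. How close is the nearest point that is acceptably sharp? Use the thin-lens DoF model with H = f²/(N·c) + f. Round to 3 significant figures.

372 mm

Hyperfocal distance H = f²/(N·c) + f = 18²/(6.3 × 0.025) + 18 = 324/0.1575 + 18 ≈ 2075.1 mm ≈ 2.075 m.
Near limit Dn = s·(H − f)/(H + s − 2f) = 450 × (2075.1 − 18) / (2075.1 + 450 − 2 × 18) = 450 × 2057.1 / 2489.1 ≈ 371.90 mm.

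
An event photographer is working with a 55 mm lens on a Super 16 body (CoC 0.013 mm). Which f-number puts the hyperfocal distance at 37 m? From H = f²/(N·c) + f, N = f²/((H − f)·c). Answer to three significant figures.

f/6.30

Rearrange H = f²/(N·c) + f for N: N = f² / ((H − f)·c).
N = 55² / ((37000 − 55) × 0.013) = 3025 / 480.3 ≈ 6.30.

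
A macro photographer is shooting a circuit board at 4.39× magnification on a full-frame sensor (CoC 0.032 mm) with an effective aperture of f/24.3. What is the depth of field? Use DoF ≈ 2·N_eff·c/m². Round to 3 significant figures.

0.0807 mm

At magnification m, DoF ≈ 2·N_eff·c/m² = 2 × 24.3 × 0.032 / 4.39² = 1.555 / 19.27 ≈ 0.0807 mm.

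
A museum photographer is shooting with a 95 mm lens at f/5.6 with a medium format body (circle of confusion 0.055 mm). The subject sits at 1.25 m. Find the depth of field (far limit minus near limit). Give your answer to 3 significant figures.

98.7 mm

Hyperfocal distance H = f²/(N·c) + f = 95²/(5.6 × 0.055) + 95 = 9025/0.308 + 95 ≈ 29396.9 mm ≈ 29.40 m.
Near limit Dn = s·(H − f)/(H + s − 2f) = 1250 × (29396.9 − 95) / (29396.9 + 1250 − 2 × 95) = 1250 × 29301.9 / 30456.9 ≈ 1202.597 mm.
Far limit Df = s·(H − f)/(H − s) = 1250 × (29396.9 − 95) / (29396.9 − 1250) = 1250 × 29301.9 / 28146.9 ≈ 1301.293 mm.
Depth of field = Df − Dn = 1301.293 − 1202.597 ≈ 98.696 mm.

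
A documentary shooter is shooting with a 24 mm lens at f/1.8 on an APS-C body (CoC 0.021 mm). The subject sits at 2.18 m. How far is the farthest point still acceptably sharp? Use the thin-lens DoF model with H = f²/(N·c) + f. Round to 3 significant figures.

Hyperfocal distance H = f²/(N·c) + f = 24²/(1.8 × 0.021) + 24 = 576/0.0378 + 24 ≈ 15262.1 mm ≈ 15.26 m.
Far limit Df = s·(H − f)/(H − s) = 2180 × (15262.1 − 24) / (15262.1 − 2180) = 2180 × 15238.1 / 13082.1 ≈ 2539.3 mm ≈ 2.54 m.

2.54 m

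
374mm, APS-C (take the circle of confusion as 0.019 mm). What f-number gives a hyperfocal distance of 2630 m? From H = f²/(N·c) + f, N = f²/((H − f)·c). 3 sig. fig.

Rearrange H = f²/(N·c) + f for N: N = f² / ((H − f)·c).
N = 374² / ((2630000 − 374) × 0.019) = 139876 / 49963 ≈ 2.80.

f/2.80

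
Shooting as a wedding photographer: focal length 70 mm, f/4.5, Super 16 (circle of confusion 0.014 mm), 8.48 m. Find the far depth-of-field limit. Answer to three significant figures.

9.51 m

Hyperfocal distance H = f²/(N·c) + f = 70²/(4.5 × 0.014) + 70 = 4900/0.063 + 70 ≈ 77847.8 mm ≈ 77.85 m.
Far limit Df = s·(H − f)/(H − s) = 8480 × (77847.8 − 70) / (77847.8 − 8480) = 8480 × 77777.8 / 69367.8 ≈ 9508.1 mm ≈ 9.51 m.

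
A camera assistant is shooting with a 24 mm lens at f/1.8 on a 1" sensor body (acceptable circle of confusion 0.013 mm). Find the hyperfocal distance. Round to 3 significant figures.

24.6 m

Hyperfocal distance H = f²/(N·c) + f = 24²/(1.8 × 0.013) + 24 = 576/0.0234 + 24 ≈ 24639.4 mm ≈ 24.6 m.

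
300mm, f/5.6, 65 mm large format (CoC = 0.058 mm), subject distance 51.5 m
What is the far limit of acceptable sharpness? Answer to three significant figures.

Hyperfocal distance H = f²/(N·c) + f = 300²/(5.6 × 0.058) + 300 = 90000/0.3248 + 300 ≈ 277393.6 mm ≈ 277.4 m.
Far limit Df = s·(H − f)/(H − s) = 51500 × (277393.6 − 300) / (277393.6 − 51500) = 51500 × 277093.6 / 225893.6 ≈ 63173 mm ≈ 63.2 m.

63.2 m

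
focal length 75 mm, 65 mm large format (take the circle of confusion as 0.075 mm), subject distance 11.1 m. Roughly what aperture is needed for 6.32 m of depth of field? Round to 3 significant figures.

f/1.80

Write h = H − f = f²/(N·c). The thin-lens limits are Dn = s·h/(h + (s−f)) and Df = s·h/(h − (s−f)), so DoF = Df − Dn = 2·s·(s−f)·h / (h² − (s−f)²).
That is a quadratic in h: DoF·h² − 2·s·(s−f)·h − DoF·(s−f)² = 0 ⇒ h = (s−f)·(s + √(s² + DoF²)) / DoF = 11025 × (11100 + √(11100² + 6320²)) / 6320 = 11025 × (11100 + 12773.1) / 6320 ≈ 41646 mm.
Then N = f²/(c·h) = 75² / (0.075 × 41646) = 5625 / 3123.4 ≈ 1.80.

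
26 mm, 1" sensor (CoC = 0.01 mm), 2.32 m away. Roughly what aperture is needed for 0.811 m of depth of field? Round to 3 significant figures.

Write h = H − f = f²/(N·c). The thin-lens limits are Dn = s·h/(h + (s−f)) and Df = s·h/(h − (s−f)), so DoF = Df − Dn = 2·s·(s−f)·h / (h² − (s−f)²).
That is a quadratic in h: DoF·h² − 2·s·(s−f)·h − DoF·(s−f)² = 0 ⇒ h = (s−f)·(s + √(s² + DoF²)) / DoF = 2294 × (2320 + √(2320² + 811²)) / 811 = 2294 × (2320 + 2457.67) / 811 ≈ 13514 mm.
Then N = f²/(c·h) = 26² / (0.01 × 13514) = 676 / 135.14 ≈ 5.

f/5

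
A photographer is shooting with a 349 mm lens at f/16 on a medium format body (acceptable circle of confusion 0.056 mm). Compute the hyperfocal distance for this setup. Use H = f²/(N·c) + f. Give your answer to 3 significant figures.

Hyperfocal distance H = f²/(N·c) + f = 349²/(16 × 0.056) + 349 = 121801/0.896 + 349 ≈ 136287.6 mm ≈ 136 m.

136 m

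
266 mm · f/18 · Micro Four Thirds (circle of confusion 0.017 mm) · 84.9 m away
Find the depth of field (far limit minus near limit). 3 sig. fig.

Hyperfocal distance H = f²/(N·c) + f = 266²/(18 × 0.017) + 266 = 70756/0.306 + 266 ≈ 231494.8 mm ≈ 231.5 m.
Near limit Dn = s·(H − f)/(H + s − 2f) = 84900 × (231494.8 − 266) / (231494.8 + 84900 − 2 × 266) = 84900 × 231228.8 / 315862.8 ≈ 62151 mm.
Far limit Df = s·(H − f)/(H − s) = 84900 × (231494.8 − 266) / (231494.8 − 84900) = 84900 × 231228.8 / 146594.8 ≈ 133916 mm.
Depth of field = Df − Dn = 133916 − 62151 ≈ 71765 mm ≈ 71.8 m.

71.8 m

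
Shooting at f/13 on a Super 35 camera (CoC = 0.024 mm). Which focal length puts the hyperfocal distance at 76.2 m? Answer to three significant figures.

From H = f²/(N·c) + f, with f ≪ H: f ≈ √(H·N·c) = √(76200 × 13 × 0.024) = √23774 ≈ 154.2 mm.
The +f correction barely moves this — solving exactly, f² + N·c·f − N·c·H = 0 ⇒ f = (−N·c + √((N·c)² + 4·N·c·H))/2 = (−0.312 + √95098)/2 ≈ 154.03 mm, so f ≈ 154 mm.

154 mm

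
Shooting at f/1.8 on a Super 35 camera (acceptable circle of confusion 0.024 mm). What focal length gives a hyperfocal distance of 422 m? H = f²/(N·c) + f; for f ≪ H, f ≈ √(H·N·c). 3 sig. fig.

135 mm

From H = f²/(N·c) + f, with f ≪ H: f ≈ √(H·N·c) = √(422000 × 1.8 × 0.024) = √18230 ≈ 135.0 mm.
The +f correction barely moves this — solving exactly, f² + N·c·f − N·c·H = 0 ⇒ f = (−N·c + √((N·c)² + 4·N·c·H))/2 = (−0.0432 + √72922)/2 ≈ 135.00 mm, so f ≈ 135 mm.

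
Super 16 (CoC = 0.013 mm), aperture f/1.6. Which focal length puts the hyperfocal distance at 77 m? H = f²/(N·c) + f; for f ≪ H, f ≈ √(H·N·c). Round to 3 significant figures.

From H = f²/(N·c) + f, with f ≪ H: f ≈ √(H·N·c) = √(77000 × 1.6 × 0.013) = √1601.6 ≈ 40.02 mm.
The +f correction barely moves this — solving exactly, f² + N·c·f − N·c·H = 0 ⇒ f = (−N·c + √((N·c)² + 4·N·c·H))/2 = (−0.0208 + √6406.4)/2 ≈ 40.010 mm, so f ≈ 40.0 mm.

40.0 mm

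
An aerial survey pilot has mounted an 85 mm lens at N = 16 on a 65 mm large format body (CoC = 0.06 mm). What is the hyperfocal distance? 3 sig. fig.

7.61 m

Hyperfocal distance H = f²/(N·c) + f = 85²/(16 × 0.06) + 85 = 7225/0.96 + 85 ≈ 7611.0 mm ≈ 7.61 m.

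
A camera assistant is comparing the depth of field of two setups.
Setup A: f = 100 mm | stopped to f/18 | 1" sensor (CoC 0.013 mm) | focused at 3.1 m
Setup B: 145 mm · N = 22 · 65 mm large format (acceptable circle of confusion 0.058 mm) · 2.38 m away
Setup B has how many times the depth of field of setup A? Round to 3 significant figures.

Setup A: H = 100²/(18×0.013) + 100 ≈ 42835.0 mm; DoF = Df − Dn = 3334.05 − 2896.65 ≈ 437.40 mm.
Setup B: H = 145²/(22×0.058) + 145 ≈ 16622.3 mm; DoF = Df − Dn = 2753.49 − 2095.73 ≈ 657.76 mm.
Ratio = 657.76 / 437.40 ≈ 1.50.

1.50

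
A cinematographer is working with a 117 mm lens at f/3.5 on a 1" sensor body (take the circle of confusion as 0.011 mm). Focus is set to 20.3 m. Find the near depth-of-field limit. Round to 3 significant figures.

19.2 m

Hyperfocal distance H = f²/(N·c) + f = 117²/(3.5 × 0.011) + 117 = 13689/0.0385 + 117 ≈ 355675.4 mm ≈ 355.7 m.
Near limit Dn = s·(H − f)/(H + s − 2f) = 20300 × (355675.4 − 117) / (355675.4 + 20300 − 2 × 117) = 20300 × 355558.4 / 375741.4 ≈ 19210 mm ≈ 19.2 m.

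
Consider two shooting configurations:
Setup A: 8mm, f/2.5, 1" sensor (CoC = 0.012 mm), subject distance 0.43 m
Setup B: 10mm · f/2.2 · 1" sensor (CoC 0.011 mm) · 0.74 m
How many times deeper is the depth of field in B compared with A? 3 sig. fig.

1.52

Setup A: H = 8²/(2.5×0.012) + 8 ≈ 2141.3 mm; DoF = Df − Dn = 536.03 − 358.99 ≈ 177.04 mm.
Setup B: H = 10²/(2.2×0.011) + 10 ≈ 4142.2 mm; DoF = Df − Dn = 898.78 − 628.90 ≈ 269.88 mm.
Ratio = 269.88 / 177.04 ≈ 1.52.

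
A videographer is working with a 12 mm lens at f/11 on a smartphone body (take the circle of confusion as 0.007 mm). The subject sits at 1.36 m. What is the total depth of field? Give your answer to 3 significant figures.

Hyperfocal distance H = f²/(N·c) + f = 12²/(11 × 0.007) + 12 = 144/0.077 + 12 ≈ 1882.1 mm ≈ 1.882 m.
Near limit Dn = s·(H − f)/(H + s − 2f) = 1360 × (1882.1 − 12) / (1882.1 + 1360 − 2 × 12) = 1360 × 1870.1 / 3218.1 ≈ 790.3 mm.
Far limit Df = s·(H − f)/(H − s) = 1360 × (1882.1 − 12) / (1882.1 − 1360) = 1360 × 1870.1 / 522.1 ≈ 4871.2 mm.
Depth of field = Df − Dn = 4871.2 − 790.3 ≈ 4080.9 mm ≈ 4.08 m.

4.08 m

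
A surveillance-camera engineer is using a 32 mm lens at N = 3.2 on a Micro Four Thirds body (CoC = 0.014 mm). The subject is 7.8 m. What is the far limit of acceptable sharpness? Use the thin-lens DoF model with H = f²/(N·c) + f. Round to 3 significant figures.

Hyperfocal distance H = f²/(N·c) + f = 32²/(3.2 × 0.014) + 32 = 1024/0.0448 + 32 ≈ 22889.1 mm ≈ 22.89 m.
Far limit Df = s·(H − f)/(H − s) = 7800 × (22889.1 − 32) / (22889.1 − 7800) = 7800 × 22857.1 / 15089.1 ≈ 11815 mm ≈ 11.8 m.

11.8 m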